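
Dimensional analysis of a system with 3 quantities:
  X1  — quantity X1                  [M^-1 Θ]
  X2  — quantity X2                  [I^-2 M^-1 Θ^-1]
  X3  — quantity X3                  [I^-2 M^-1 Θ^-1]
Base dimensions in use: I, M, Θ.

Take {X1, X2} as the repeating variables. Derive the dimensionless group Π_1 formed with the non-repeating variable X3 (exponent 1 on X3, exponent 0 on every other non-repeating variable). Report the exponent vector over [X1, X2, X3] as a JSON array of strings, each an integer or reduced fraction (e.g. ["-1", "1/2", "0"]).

Dimensional matrix (I×M×Θ by X1×X2×X3):
  I: [ 0 -2 -2]
  M: [-1 -1 -1]
  Θ: [ 1 -1 -1]
Echelon form has 2 nonzero rows (pivots: X1,X2)
Pivot set = {X1,X2}, free = {X3}
RREF:
  r0: [   1    0    0]
  r1: [   0    1    1]
  r2: [   0    0    0]
Fix exponent of X3 at 1; solve each RREF row for its pivot's exponent:
  r0: exp(X1) + (0)·1 = 0 ⇒ exp(X1) = 0
  r1: exp(X2) + (1)·1 = 0 ⇒ exp(X2) = -1
Π_1 = X2^-1 · X3

["0", "-1", "1"]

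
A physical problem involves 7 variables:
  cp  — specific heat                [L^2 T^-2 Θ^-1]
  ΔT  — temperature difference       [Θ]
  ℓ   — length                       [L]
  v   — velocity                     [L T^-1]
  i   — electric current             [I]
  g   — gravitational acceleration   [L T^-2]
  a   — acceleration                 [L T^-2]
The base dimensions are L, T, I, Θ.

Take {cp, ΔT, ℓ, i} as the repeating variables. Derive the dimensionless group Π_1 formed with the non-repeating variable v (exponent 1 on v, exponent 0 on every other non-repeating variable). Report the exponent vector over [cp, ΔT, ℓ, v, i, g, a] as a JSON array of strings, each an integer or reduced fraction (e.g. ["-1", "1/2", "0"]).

Exponent matrix [L,T,I,Θ] × [cp,ΔT,ℓ,v,i,g,a]:
  L: [ 2  0  1  1  0  1  1]
  T: [-2  0  0 -1  0 -2 -2]
  I: [ 0  0  0  0  1  0  0]
  Θ: [-1  1  0  0  0  0  0]
Echelon form has 4 nonzero rows (pivots: cp,ΔT,ℓ,i)
Repeat: cp,ΔT,ℓ,i; free: v,g,a
RREF:
  r0: [   1    0    0  1/2    0    1    1]
  r1: [   0    1    0  1/2    0    1    1]
  r2: [   0    0    1    0    0   -1   -1]
  r3: [   0    0    0    0    1    0    0]
Fix exponent of v at 1, g at 0, a at 0; solve each RREF row for its pivot's exponent:
  r0: exp(cp) + (1/2)·1 = 0 ⇒ exp(cp) = -1/2
  r1: exp(ΔT) + (1/2)·1 = 0 ⇒ exp(ΔT) = -1/2
  r2: exp(ℓ) + (0)·1 = 0 ⇒ exp(ℓ) = 0
  r3: exp(i) + (0)·1 = 0 ⇒ exp(i) = 0
Π_1 = cp^(-1/2) · ΔT^(-1/2) · v

["-1/2", "-1/2", "0", "1", "0", "0", "0"]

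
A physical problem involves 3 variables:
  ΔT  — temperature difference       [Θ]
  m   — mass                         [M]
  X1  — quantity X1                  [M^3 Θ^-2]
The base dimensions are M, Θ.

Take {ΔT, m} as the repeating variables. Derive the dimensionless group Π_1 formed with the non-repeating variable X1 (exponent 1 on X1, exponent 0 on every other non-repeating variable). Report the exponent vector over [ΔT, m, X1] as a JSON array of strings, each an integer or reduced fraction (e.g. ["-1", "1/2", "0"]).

Dimensional matrix (M×Θ by ΔT×m×X1):
  M: [ 0  1  3]
  Θ: [ 1  0 -2]
Row reduction gives pivot columns ΔT,m; rank = 2
Repeat: ΔT,m; free: X1
RREF:
  r0: [   1    0   -2]
  r1: [   0    1    3]
Fix exponent of X1 at 1; solve each RREF row for its pivot's exponent:
  r0: exp(ΔT) + (-2)·1 = 0 ⇒ exp(ΔT) = 2
  r1: exp(m) + (3)·1 = 0 ⇒ exp(m) = -3
Π_1 = ΔT^2 · m^-3 · X1

["2", "-3", "1"]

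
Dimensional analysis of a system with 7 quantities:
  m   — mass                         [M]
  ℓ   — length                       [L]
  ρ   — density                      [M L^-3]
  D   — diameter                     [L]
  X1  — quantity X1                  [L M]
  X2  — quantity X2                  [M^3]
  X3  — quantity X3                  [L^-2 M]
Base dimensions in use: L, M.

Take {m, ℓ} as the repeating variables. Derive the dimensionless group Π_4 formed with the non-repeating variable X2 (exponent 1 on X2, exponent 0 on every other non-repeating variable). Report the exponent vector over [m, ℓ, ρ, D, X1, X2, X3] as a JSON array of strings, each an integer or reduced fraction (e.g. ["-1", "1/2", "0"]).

Exponent matrix [L,M] × [m,ℓ,ρ,D,X1,X2,X3]:
  L: [ 0  1 -3  1  1  0 -2]
  M: [ 1  0  1  0  1  3  1]
RREF → pivots at {m,ℓ} ⇒ r = 2
Pivot set = {m,ℓ}, free = {ρ,D,X1,X2,X3}
RREF:
  r0: [   1    0    1    0    1    3    1]
  r1: [   0    1   -3    1    1    0   -2]
Fix exponent of X2 at 1, ρ at 0, D at 0, X1 at 0, X3 at 0; solve each RREF row for its pivot's exponent:
  r0: exp(m) + (3)·1 = 0 ⇒ exp(m) = -3
  r1: exp(ℓ) + (0)·1 = 0 ⇒ exp(ℓ) = 0
Π_4 = m^-3 · X2

["-3", "0", "0", "0", "0", "1", "0"]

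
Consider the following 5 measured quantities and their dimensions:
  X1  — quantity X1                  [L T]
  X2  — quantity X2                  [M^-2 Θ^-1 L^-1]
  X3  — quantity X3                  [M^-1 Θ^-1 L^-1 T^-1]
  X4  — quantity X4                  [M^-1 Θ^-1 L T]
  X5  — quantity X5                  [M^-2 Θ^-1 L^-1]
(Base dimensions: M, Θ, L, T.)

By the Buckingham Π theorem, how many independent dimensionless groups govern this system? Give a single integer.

Write exponents as rows M,Θ,L,T / cols X1,X2,X3,X4,X5:
  M: [ 0 -2 -1 -1 -2]
  Θ: [ 0 -1 -1 -1 -1]
  L: [ 1 -1 -1  1 -1]
  T: [ 1  0 -1  1  0]
Row reduction gives pivot columns X1,X2,X3; rank = 3
n=5, r=3 ⇒ 2 dimensionless groups

2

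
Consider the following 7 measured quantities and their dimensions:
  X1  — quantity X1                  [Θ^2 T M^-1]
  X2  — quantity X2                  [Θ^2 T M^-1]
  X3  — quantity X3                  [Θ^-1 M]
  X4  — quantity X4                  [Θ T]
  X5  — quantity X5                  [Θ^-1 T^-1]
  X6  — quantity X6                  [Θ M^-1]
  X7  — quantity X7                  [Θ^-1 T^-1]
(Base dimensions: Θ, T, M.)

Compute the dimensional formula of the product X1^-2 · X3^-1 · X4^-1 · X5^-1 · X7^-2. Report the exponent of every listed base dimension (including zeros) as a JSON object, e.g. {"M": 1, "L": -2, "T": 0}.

Exponent matrix [Θ,T,M] × [X1,X2,X3,X4,X5,X6,X7]:
  Θ: [ 2  2 -1  1 -1  1 -1]
  T: [ 1  1  0  1 -1  0 -1]
  M: [-1 -1  1  0  0 -1  0]
  [Θ]: (-2)·2+(-1)·-1+(-1)·1+(-1)·-1+(-2)·-1 = -1
  [T]: (-2)·1+(-1)·0+(-1)·1+(-1)·-1+(-2)·-1 = 0
  [M]: (-2)·-1+(-1)·1+(-1)·0+(-1)·0+(-2)·0 = 1
⇒ Θ^-1 M

{"Θ": -1, "T": 0, "M": 1}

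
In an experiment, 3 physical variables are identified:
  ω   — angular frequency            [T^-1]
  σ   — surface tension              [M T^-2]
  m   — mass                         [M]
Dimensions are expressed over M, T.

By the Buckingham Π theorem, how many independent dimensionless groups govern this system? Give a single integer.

Dimensional matrix (M×T by ω×σ×m):
  M: [ 0  1  1]
  T: [-1 -2  0]
Row reduction gives pivot columns ω,σ; rank = 2
Π count = n − r = 3 − 2 = 1

1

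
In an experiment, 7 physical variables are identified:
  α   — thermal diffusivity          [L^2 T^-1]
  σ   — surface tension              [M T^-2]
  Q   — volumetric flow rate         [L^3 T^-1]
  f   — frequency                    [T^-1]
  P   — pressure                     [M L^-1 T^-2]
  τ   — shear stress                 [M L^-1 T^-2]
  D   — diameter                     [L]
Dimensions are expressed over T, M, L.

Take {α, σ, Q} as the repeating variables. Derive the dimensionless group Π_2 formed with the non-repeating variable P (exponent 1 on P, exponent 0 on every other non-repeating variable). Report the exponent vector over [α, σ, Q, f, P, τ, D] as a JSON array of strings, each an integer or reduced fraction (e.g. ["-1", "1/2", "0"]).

["-1", "-1", "1", "0", "1", "0", "0"]

Write exponents as rows T,M,L / cols α,σ,Q,f,P,τ,D:
  T: [-1 -2 -1 -1 -2 -2  0]
  M: [ 0  1  0  0  1  1  0]
  L: [ 2  0  3  0 -1 -1  1]
Row reduction gives pivot columns α,σ,Q; rank = 3
Repeat: α,σ,Q; free: f,P,τ,D
RREF:
  r0: [   1    0    0    3    1    1   -1]
  r1: [   0    1    0    0    1    1    0]
  r2: [   0    0    1   -2   -1   -1    1]
Fix exponent of P at 1, f at 0, τ at 0, D at 0; solve each RREF row for its pivot's exponent:
  r0: exp(α) + (1)·1 = 0 ⇒ exp(α) = -1
  r1: exp(σ) + (1)·1 = 0 ⇒ exp(σ) = -1
  r2: exp(Q) + (-1)·1 = 0 ⇒ exp(Q) = 1
Π_2 = α^-1 · σ^-1 · Q · P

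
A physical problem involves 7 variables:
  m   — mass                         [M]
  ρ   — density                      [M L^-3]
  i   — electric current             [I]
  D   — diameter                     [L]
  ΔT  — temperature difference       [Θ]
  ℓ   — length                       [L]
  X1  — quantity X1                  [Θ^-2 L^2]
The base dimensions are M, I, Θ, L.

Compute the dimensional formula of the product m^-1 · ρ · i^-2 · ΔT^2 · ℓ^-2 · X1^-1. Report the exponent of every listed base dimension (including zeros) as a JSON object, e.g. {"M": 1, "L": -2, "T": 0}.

{"M": 0, "I": -2, "Θ": 4, "L": -7}

Write exponents as rows M,I,Θ,L / cols m,ρ,i,D,ΔT,ℓ,X1:
  M: [ 1  1  0  0  0  0  0]
  I: [ 0  0  1  0  0  0  0]
  Θ: [ 0  0  0  0  1  0 -2]
  L: [ 0 -3  0  1  0  1  2]
  [M]: (-1)·1+(1)·1+(-2)·0+(2)·0+(-2)·0+(-1)·0 = 0
  [I]: (-1)·0+(1)·0+(-2)·1+(2)·0+(-2)·0+(-1)·0 = -2
  [Θ]: (-1)·0+(1)·0+(-2)·0+(2)·1+(-2)·0+(-1)·-2 = 4
  [L]: (-1)·0+(1)·-3+(-2)·0+(2)·0+(-2)·1+(-1)·2 = -7
⇒ I^-2 Θ^4 L^-7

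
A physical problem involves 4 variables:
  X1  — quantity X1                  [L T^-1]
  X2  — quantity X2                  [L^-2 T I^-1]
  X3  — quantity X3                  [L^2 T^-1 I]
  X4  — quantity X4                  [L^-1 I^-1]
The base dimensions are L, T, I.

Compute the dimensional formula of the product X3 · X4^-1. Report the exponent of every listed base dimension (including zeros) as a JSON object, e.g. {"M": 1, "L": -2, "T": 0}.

{"L": 3, "T": -1, "I": 2}

Write exponents as rows L,T,I / cols X1,X2,X3,X4:
  L: [ 1 -2  2 -1]
  T: [-1  1 -1  0]
  I: [ 0 -1  1 -1]
  [L]: (1)·2+(-1)·-1 = 3
  [T]: (1)·-1+(-1)·0 = -1
  [I]: (1)·1+(-1)·-1 = 2
⇒ L^3 T^-1 I^2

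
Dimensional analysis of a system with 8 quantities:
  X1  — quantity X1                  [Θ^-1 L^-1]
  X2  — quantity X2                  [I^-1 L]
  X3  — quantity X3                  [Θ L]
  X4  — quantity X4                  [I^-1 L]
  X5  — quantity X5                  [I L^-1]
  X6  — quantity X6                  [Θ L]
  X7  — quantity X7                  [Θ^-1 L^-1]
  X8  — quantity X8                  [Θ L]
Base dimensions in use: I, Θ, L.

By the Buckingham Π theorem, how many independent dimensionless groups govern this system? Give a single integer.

Dimensional matrix (I×Θ×L by X1×X2×X3×X4×X5×X6×X7×X8):
  I: [ 0 -1  0 -1  1  0  0  0]
  Θ: [-1  0  1  0  0  1 -1  1]
  L: [-1  1  1  1 -1  1 -1  1]
RREF → pivots at {X1,X2} ⇒ r = 2
n=8, r=2 ⇒ 6 dimensionless groups

6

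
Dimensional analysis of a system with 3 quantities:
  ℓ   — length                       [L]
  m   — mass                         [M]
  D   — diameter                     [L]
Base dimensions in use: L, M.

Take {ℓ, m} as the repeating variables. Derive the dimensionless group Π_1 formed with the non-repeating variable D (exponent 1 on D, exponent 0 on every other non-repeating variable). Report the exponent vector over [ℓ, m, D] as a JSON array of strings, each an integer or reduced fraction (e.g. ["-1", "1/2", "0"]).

Write exponents as rows L,M / cols ℓ,m,D:
  L: [ 1  0  1]
  M: [ 0  1  0]
Echelon form has 2 nonzero rows (pivots: ℓ,m)
Pivot set = {ℓ,m}, free = {D}
RREF:
  r0: [   1    0    1]
  r1: [   0    1    0]
Fix exponent of D at 1; solve each RREF row for its pivot's exponent:
  r0: exp(ℓ) + (1)·1 = 0 ⇒ exp(ℓ) = -1
  r1: exp(m) + (0)·1 = 0 ⇒ exp(m) = 0
Π_1 = ℓ^-1 · D

["-1", "0", "1"]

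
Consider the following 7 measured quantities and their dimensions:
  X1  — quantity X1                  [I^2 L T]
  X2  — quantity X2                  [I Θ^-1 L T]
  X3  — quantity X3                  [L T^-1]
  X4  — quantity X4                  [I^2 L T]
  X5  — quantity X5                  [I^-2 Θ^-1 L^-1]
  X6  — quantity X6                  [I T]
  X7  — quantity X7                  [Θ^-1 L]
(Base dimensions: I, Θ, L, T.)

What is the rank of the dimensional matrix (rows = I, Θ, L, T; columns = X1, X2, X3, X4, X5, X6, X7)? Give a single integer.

Dimensional matrix (I×Θ×L×T by X1×X2×X3×X4×X5×X6×X7):
  I: [ 2  1  0  2 -2  1  0]
  Θ: [ 0 -1  0  0 -1  0 -1]
  L: [ 1  1  1  1 -1  0  1]
  T: [ 1  1 -1  1  0  1  0]
Echelon form has 3 nonzero rows (pivots: X1,X2,X3)

3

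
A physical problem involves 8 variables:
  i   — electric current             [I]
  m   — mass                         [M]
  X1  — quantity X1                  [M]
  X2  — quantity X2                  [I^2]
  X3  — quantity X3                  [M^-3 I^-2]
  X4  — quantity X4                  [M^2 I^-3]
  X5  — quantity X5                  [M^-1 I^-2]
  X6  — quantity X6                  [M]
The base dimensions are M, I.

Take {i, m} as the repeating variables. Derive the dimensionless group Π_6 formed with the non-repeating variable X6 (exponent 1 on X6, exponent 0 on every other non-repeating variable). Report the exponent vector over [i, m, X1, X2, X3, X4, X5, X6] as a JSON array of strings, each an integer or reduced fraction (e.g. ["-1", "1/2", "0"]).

["0", "-1", "0", "0", "0", "0", "0", "1"]

Exponent matrix [M,I] × [i,m,X1,X2,X3,X4,X5,X6]:
  M: [ 0  1  1  0 -3  2 -1  1]
  I: [ 1  0  0  2 -2 -3 -2  0]
Echelon form has 2 nonzero rows (pivots: i,m)
Pivot set = {i,m}, free = {X1,X2,X3,X4,X5,X6}
RREF:
  r0: [   1    0    0    2   -2   -3   -2    0]
  r1: [   0    1    1    0   -3    2   -1    1]
Fix exponent of X6 at 1, X1 at 0, X2 at 0, X3 at 0, X4 at 0, X5 at 0; solve each RREF row for its pivot's exponent:
  r0: exp(i) + (0)·1 = 0 ⇒ exp(i) = 0
  r1: exp(m) + (1)·1 = 0 ⇒ exp(m) = -1
Π_6 = m^-1 · X6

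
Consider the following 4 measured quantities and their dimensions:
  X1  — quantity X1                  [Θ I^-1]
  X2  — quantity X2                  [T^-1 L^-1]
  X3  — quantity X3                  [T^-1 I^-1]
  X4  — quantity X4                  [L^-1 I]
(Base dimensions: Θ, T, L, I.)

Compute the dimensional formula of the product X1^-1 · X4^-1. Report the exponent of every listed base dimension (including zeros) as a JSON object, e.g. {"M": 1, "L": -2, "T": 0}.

Dimensional matrix (Θ×T×L×I by X1×X2×X3×X4):
  Θ: [ 1  0  0  0]
  T: [ 0 -1 -1  0]
  L: [ 0 -1  0 -1]
  I: [-1  0 -1  1]
  [Θ]: (-1)·1+(-1)·0 = -1
  [T]: (-1)·0+(-1)·0 = 0
  [L]: (-1)·0+(-1)·-1 = 1
  [I]: (-1)·-1+(-1)·1 = 0
⇒ Θ^-1 L

{"Θ": -1, "T": 0, "L": 1, "I": 0}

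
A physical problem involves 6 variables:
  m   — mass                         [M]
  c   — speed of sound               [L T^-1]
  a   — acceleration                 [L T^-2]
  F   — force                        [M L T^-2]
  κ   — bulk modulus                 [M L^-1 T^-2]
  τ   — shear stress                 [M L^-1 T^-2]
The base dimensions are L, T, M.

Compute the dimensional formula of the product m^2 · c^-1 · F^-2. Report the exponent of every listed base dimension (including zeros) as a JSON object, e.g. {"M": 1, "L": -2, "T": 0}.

Exponent matrix [L,T,M] × [m,c,a,F,κ,τ]:
  L: [ 0  1  1  1 -1 -1]
  T: [ 0 -1 -2 -2 -2 -2]
  M: [ 1  0  0  1  1  1]
  [L]: (2)·0+(-1)·1+(-2)·1 = -3
  [T]: (2)·0+(-1)·-1+(-2)·-2 = 5
  [M]: (2)·1+(-1)·0+(-2)·1 = 0
⇒ L^-3 T^5

{"L": -3, "T": 5, "M": 0}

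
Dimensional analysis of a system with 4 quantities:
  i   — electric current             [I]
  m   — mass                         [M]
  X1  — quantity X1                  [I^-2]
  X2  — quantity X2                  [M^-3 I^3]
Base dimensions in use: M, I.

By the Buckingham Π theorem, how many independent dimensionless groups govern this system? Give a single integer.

Write exponents as rows M,I / cols i,m,X1,X2:
  M: [ 0  1  0 -3]
  I: [ 1  0 -2  3]
Row reduction gives pivot columns i,m; rank = 2
n=4, r=2 ⇒ 2 dimensionless groups

2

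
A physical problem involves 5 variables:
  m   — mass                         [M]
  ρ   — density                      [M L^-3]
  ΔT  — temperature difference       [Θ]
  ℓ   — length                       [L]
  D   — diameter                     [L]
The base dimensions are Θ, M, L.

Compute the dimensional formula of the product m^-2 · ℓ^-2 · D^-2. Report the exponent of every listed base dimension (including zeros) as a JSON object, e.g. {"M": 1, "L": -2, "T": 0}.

Dimensional matrix (Θ×M×L by m×ρ×ΔT×ℓ×D):
  Θ: [ 0  0  1  0  0]
  M: [ 1  1  0  0  0]
  L: [ 0 -3  0  1  1]
  [Θ]: (-2)·0+(-2)·0+(-2)·0 = 0
  [M]: (-2)·1+(-2)·0+(-2)·0 = -2
  [L]: (-2)·0+(-2)·1+(-2)·1 = -4
⇒ M^-2 L^-4

{"Θ": 0, "M": -2, "L": -4}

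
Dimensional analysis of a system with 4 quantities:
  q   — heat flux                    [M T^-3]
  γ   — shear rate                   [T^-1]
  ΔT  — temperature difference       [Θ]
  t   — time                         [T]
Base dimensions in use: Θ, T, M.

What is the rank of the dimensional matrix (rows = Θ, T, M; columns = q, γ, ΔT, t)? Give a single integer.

3

Dimensional matrix (Θ×T×M by q×γ×ΔT×t):
  Θ: [ 0  0  1  0]
  T: [-3 -1  0  1]
  M: [ 1  0  0  0]
RREF → pivots at {q,γ,ΔT} ⇒ r = 3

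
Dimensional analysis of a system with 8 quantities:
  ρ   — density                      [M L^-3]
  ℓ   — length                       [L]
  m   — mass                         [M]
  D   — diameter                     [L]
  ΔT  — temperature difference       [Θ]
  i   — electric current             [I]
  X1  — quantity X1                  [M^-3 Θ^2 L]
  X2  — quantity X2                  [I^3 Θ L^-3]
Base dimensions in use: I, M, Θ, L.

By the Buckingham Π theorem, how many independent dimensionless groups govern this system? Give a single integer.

Write exponents as rows I,M,Θ,L / cols ρ,ℓ,m,D,ΔT,i,X1,X2:
  I: [ 0  0  0  0  0  1  0  3]
  M: [ 1  0  1  0  0  0 -3  0]
  Θ: [ 0  0  0  0  1  0  2  1]
  L: [-3  1  0  1  0  0  1 -3]
Row reduction gives pivot columns ρ,ℓ,ΔT,i; rank = 4
n=8, r=4 ⇒ 4 dimensionless groups

4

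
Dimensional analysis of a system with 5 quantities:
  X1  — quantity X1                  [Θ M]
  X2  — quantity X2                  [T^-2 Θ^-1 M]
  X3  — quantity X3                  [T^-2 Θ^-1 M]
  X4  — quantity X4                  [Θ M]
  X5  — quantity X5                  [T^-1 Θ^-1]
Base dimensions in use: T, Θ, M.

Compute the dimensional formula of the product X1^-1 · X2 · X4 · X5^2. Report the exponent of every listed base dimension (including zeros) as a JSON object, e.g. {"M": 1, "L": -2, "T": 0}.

{"T": -4, "Θ": -3, "M": 1}

Exponent matrix [T,Θ,M] × [X1,X2,X3,X4,X5]:
  T: [ 0 -2 -2  0 -1]
  Θ: [ 1 -1 -1  1 -1]
  M: [ 1  1  1  1  0]
  [T]: (-1)·0+(1)·-2+(1)·0+(2)·-1 = -4
  [Θ]: (-1)·1+(1)·-1+(1)·1+(2)·-1 = -3
  [M]: (-1)·1+(1)·1+(1)·1+(2)·0 = 1
⇒ T^-4 Θ^-3 M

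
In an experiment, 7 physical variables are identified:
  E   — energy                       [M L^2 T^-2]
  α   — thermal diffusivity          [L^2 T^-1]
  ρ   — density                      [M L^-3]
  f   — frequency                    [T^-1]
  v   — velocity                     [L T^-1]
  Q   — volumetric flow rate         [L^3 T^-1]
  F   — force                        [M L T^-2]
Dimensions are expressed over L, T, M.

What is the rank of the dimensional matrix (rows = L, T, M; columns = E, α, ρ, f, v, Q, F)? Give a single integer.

Exponent matrix [L,T,M] × [E,α,ρ,f,v,Q,F]:
  L: [ 2  2 -3  0  1  3  1]
  T: [-2 -1  0 -1 -1 -1 -2]
  M: [ 1  0  1  0  0  0  1]
Row reduction gives pivot columns E,α,ρ; rank = 3

3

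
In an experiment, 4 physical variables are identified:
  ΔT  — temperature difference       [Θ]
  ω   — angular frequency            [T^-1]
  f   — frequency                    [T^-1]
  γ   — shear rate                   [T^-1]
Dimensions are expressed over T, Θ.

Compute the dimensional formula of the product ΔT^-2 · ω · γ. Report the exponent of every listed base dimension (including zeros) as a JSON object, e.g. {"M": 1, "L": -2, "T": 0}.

{"T": -2, "Θ": -2}

Write exponents as rows T,Θ / cols ΔT,ω,f,γ:
  T: [ 0 -1 -1 -1]
  Θ: [ 1  0  0  0]
  [T]: (-2)·0+(1)·-1+(1)·-1 = -2
  [Θ]: (-2)·1+(1)·0+(1)·0 = -2
⇒ T^-2 Θ^-2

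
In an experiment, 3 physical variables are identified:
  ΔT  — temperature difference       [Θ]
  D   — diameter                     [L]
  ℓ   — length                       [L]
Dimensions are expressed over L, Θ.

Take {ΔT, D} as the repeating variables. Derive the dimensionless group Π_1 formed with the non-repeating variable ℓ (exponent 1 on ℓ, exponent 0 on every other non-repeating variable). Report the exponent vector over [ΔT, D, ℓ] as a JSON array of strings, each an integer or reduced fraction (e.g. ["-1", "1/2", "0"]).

["0", "-1", "1"]

Dimensional matrix (L×Θ by ΔT×D×ℓ):
  L: [ 0  1  1]
  Θ: [ 1  0  0]
RREF → pivots at {ΔT,D} ⇒ r = 2
Pivot set = {ΔT,D}, free = {ℓ}
RREF:
  r0: [   1    0    0]
  r1: [   0    1    1]
Fix exponent of ℓ at 1; solve each RREF row for its pivot's exponent:
  r0: exp(ΔT) + (0)·1 = 0 ⇒ exp(ΔT) = 0
  r1: exp(D) + (1)·1 = 0 ⇒ exp(D) = -1
Π_1 = D^-1 · ℓ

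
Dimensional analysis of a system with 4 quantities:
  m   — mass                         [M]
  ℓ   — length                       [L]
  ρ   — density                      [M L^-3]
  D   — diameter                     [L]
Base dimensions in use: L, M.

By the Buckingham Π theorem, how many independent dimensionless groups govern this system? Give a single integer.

2

Write exponents as rows L,M / cols m,ℓ,ρ,D:
  L: [ 0  1 -3  1]
  M: [ 1  0  1  0]
Echelon form has 2 nonzero rows (pivots: m,ℓ)
n=4, r=2 ⇒ 2 dimensionless groups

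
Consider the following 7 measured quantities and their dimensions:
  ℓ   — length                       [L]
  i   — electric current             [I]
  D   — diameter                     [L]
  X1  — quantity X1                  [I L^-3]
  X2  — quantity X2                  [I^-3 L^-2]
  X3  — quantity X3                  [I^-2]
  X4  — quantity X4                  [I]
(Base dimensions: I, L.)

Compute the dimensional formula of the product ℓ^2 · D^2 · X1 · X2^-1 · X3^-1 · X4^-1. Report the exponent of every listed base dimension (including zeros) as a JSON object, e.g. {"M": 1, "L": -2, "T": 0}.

Write exponents as rows I,L / cols ℓ,i,D,X1,X2,X3,X4:
  I: [ 0  1  0  1 -3 -2  1]
  L: [ 1  0  1 -3 -2  0  0]
  [I]: (2)·0+(2)·0+(1)·1+(-1)·-3+(-1)·-2+(-1)·1 = 5
  [L]: (2)·1+(2)·1+(1)·-3+(-1)·-2+(-1)·0+(-1)·0 = 3
⇒ I^5 L^3

{"I": 5, "L": 3}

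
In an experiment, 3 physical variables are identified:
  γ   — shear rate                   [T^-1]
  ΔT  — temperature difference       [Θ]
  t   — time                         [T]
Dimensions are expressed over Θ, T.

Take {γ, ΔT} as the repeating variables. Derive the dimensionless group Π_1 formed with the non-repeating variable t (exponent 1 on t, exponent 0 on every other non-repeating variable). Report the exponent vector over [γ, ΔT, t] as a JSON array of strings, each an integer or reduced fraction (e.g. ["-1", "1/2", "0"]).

Write exponents as rows Θ,T / cols γ,ΔT,t:
  Θ: [ 0  1  0]
  T: [-1  0  1]
Row reduction gives pivot columns γ,ΔT; rank = 2
Pivot set = {γ,ΔT}, free = {t}
RREF:
  r0: [   1    0   -1]
  r1: [   0    1    0]
Fix exponent of t at 1; solve each RREF row for its pivot's exponent:
  r0: exp(γ) + (-1)·1 = 0 ⇒ exp(γ) = 1
  r1: exp(ΔT) + (0)·1 = 0 ⇒ exp(ΔT) = 0
Π_1 = γ · t

["1", "0", "1"]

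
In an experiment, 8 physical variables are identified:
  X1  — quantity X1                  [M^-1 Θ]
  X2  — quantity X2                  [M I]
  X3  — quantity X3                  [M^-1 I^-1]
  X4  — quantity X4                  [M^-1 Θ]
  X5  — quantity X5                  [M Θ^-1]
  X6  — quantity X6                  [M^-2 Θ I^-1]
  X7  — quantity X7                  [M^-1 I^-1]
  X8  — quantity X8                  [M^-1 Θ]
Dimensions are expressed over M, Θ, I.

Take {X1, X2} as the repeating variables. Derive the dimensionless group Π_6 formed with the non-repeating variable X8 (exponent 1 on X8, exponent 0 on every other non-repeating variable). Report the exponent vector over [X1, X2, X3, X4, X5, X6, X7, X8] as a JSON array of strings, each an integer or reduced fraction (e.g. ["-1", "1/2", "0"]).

Dimensional matrix (M×Θ×I by X1×X2×X3×X4×X5×X6×X7×X8):
  M: [-1  1 -1 -1  1 -2 -1 -1]
  Θ: [ 1  0  0  1 -1  1  0  1]
  I: [ 0  1 -1  0  0 -1 -1  0]
Row reduction gives pivot columns X1,X2; rank = 2
Pivot set = {X1,X2}, free = {X3,X4,X5,X6,X7,X8}
RREF:
  r0: [   1    0    0    1   -1    1    0    1]
  r1: [   0    1   -1    0    0   -1   -1    0]
  r2: [   0    0    0    0    0    0    0    0]
Fix exponent of X8 at 1, X3 at 0, X4 at 0, X5 at 0, X6 at 0, X7 at 0; solve each RREF row for its pivot's exponent:
  r0: exp(X1) + (1)·1 = 0 ⇒ exp(X1) = -1
  r1: exp(X2) + (0)·1 = 0 ⇒ exp(X2) = 0
Π_6 = X1^-1 · X8

["-1", "0", "0", "0", "0", "0", "0", "1"]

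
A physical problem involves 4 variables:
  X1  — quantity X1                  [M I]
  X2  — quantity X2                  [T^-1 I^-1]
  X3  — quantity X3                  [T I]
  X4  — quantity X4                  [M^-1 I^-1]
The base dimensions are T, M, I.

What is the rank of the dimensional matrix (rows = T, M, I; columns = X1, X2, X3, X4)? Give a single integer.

Write exponents as rows T,M,I / cols X1,X2,X3,X4:
  T: [ 0 -1  1  0]
  M: [ 1  0  0 -1]
  I: [ 1 -1  1 -1]
Echelon form has 2 nonzero rows (pivots: X1,X2)

2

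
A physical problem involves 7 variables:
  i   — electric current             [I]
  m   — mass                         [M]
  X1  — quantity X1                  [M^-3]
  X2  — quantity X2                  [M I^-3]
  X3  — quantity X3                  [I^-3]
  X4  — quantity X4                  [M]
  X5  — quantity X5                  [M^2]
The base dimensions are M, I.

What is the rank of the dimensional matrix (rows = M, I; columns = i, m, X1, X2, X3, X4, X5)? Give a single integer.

2

Exponent matrix [M,I] × [i,m,X1,X2,X3,X4,X5]:
  M: [ 0  1 -3  1  0  1  2]
  I: [ 1  0  0 -3 -3  0  0]
Echelon form has 2 nonzero rows (pivots: i,m)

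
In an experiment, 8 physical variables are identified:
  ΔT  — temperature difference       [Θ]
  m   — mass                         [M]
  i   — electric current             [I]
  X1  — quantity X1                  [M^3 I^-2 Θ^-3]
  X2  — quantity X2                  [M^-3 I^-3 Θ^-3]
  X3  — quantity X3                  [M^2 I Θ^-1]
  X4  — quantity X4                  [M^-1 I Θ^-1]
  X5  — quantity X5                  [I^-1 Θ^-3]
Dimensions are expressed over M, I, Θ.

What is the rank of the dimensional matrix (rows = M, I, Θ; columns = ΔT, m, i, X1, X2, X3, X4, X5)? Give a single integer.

Dimensional matrix (M×I×Θ by ΔT×m×i×X1×X2×X3×X4×X5):
  M: [ 0  1  0  3 -3  2 -1  0]
  I: [ 0  0  1 -2 -3  1  1 -1]
  Θ: [ 1  0  0 -3 -3 -1 -1 -3]
Row reduction gives pivot columns ΔT,m,i; rank = 3

3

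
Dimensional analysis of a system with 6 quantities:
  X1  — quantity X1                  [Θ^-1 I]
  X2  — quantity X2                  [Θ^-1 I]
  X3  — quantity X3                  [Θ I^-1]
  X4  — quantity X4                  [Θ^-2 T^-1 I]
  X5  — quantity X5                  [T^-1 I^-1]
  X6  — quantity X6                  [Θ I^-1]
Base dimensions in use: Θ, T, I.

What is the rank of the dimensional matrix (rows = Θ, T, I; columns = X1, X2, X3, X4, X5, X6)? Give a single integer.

Write exponents as rows Θ,T,I / cols X1,X2,X3,X4,X5,X6:
  Θ: [-1 -1  1 -2  0  1]
  T: [ 0  0  0 -1 -1  0]
  I: [ 1  1 -1  1 -1 -1]
Echelon form has 2 nonzero rows (pivots: X1,X4)

2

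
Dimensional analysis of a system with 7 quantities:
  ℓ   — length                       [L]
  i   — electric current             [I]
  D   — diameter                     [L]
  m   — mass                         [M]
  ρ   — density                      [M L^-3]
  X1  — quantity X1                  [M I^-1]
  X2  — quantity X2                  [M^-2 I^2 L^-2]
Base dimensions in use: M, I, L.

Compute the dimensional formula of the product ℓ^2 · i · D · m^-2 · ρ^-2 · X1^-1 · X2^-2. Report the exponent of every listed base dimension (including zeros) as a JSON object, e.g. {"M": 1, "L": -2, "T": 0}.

{"M": -1, "I": -2, "L": 13}

Exponent matrix [M,I,L] × [ℓ,i,D,m,ρ,X1,X2]:
  M: [ 0  0  0  1  1  1 -2]
  I: [ 0  1  0  0  0 -1  2]
  L: [ 1  0  1  0 -3  0 -2]
  [M]: (2)·0+(1)·0+(1)·0+(-2)·1+(-2)·1+(-1)·1+(-2)·-2 = -1
  [I]: (2)·0+(1)·1+(1)·0+(-2)·0+(-2)·0+(-1)·-1+(-2)·2 = -2
  [L]: (2)·1+(1)·0+(1)·1+(-2)·0+(-2)·-3+(-1)·0+(-2)·-2 = 13
⇒ M^-1 I^-2 L^13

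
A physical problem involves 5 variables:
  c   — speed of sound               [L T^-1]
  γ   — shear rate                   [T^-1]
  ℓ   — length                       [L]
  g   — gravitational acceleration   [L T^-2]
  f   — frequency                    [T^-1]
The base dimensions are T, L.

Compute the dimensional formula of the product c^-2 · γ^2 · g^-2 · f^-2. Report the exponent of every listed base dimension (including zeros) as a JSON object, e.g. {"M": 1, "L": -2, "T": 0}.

Dimensional matrix (T×L by c×γ×ℓ×g×f):
  T: [-1 -1  0 -2 -1]
  L: [ 1  0  1  1  0]
  [T]: (-2)·-1+(2)·-1+(-2)·-2+(-2)·-1 = 6
  [L]: (-2)·1+(2)·0+(-2)·1+(-2)·0 = -4
⇒ T^6 L^-4

{"T": 6, "L": -4}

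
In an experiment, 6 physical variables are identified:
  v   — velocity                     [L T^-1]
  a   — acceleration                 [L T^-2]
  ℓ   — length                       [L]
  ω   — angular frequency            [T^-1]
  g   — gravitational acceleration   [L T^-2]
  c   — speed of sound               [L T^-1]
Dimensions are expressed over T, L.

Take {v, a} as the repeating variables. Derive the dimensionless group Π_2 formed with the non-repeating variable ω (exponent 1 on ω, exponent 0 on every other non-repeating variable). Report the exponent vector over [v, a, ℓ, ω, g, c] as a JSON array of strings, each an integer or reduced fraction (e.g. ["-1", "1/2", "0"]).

Exponent matrix [T,L] × [v,a,ℓ,ω,g,c]:
  T: [-1 -2  0 -1 -2 -1]
  L: [ 1  1  1  0  1  1]
Echelon form has 2 nonzero rows (pivots: v,a)
Repeat: v,a; free: ℓ,ω,g,c
RREF:
  r0: [   1    0    2   -1    0    1]
  r1: [   0    1   -1    1    1    0]
Fix exponent of ω at 1, ℓ at 0, g at 0, c at 0; solve each RREF row for its pivot's exponent:
  r0: exp(v) + (-1)·1 = 0 ⇒ exp(v) = 1
  r1: exp(a) + (1)·1 = 0 ⇒ exp(a) = -1
Π_2 = v · a^-1 · ω

["1", "-1", "0", "1", "0", "0"]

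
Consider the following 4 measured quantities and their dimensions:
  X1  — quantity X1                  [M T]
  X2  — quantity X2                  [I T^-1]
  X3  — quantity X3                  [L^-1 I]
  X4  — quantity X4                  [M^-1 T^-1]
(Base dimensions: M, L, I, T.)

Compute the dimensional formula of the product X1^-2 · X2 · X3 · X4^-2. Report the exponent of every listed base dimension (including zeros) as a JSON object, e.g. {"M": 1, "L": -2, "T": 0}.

{"M": 0, "L": -1, "I": 2, "T": -1}

Write exponents as rows M,L,I,T / cols X1,X2,X3,X4:
  M: [ 1  0  0 -1]
  L: [ 0  0 -1  0]
  I: [ 0  1  1  0]
  T: [ 1 -1  0 -1]
  [M]: (-2)·1+(1)·0+(1)·0+(-2)·-1 = 0
  [L]: (-2)·0+(1)·0+(1)·-1+(-2)·0 = -1
  [I]: (-2)·0+(1)·1+(1)·1+(-2)·0 = 2
  [T]: (-2)·1+(1)·-1+(1)·0+(-2)·-1 = -1
⇒ L^-1 I^2 T^-1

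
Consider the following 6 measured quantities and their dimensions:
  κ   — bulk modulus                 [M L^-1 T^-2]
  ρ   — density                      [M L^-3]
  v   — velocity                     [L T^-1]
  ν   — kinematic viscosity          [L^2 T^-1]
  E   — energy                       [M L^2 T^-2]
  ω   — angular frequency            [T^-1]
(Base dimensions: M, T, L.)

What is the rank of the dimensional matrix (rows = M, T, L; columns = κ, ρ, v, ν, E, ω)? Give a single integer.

3

Write exponents as rows M,T,L / cols κ,ρ,v,ν,E,ω:
  M: [ 1  1  0  0  1  0]
  T: [-2  0 -1 -1 -2 -1]
  L: [-1 -3  1  2  2  0]
Row reduction gives pivot columns κ,ρ,ν; rank = 3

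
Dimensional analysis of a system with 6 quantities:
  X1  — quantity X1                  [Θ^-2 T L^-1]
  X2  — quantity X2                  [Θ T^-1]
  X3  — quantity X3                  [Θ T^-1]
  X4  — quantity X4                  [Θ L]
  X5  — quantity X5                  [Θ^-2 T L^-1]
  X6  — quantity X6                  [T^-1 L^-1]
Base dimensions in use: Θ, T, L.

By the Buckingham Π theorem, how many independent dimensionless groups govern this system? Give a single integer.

Exponent matrix [Θ,T,L] × [X1,X2,X3,X4,X5,X6]:
  Θ: [-2  1  1  1 -2  0]
  T: [ 1 -1 -1  0  1 -1]
  L: [-1  0  0  1 -1 -1]
Echelon form has 2 nonzero rows (pivots: X1,X2)
n=6, r=2 ⇒ 4 dimensionless groups

4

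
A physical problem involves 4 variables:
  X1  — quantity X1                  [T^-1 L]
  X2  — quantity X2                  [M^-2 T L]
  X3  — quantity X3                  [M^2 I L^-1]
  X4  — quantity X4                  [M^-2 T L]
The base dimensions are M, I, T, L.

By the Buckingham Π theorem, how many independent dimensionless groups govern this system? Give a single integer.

1

Exponent matrix [M,I,T,L] × [X1,X2,X3,X4]:
  M: [ 0 -2  2 -2]
  I: [ 0  0  1  0]
  T: [-1  1  0  1]
  L: [ 1  1 -1  1]
Echelon form has 3 nonzero rows (pivots: X1,X2,X3)
4 vars − rank 3 = 1 Π group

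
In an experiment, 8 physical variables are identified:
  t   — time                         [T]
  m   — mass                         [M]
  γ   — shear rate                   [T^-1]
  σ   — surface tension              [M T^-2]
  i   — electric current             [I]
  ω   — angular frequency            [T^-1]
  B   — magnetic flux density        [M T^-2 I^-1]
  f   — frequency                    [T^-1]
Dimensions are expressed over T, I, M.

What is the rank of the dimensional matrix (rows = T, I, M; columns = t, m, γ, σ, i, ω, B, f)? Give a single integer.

Dimensional matrix (T×I×M by t×m×γ×σ×i×ω×B×f):
  T: [ 1  0 -1 -2  0 -1 -2 -1]
  I: [ 0  0  0  0  1  0 -1  0]
  M: [ 0  1  0  1  0  0  1  0]
Echelon form has 3 nonzero rows (pivots: t,m,i)

3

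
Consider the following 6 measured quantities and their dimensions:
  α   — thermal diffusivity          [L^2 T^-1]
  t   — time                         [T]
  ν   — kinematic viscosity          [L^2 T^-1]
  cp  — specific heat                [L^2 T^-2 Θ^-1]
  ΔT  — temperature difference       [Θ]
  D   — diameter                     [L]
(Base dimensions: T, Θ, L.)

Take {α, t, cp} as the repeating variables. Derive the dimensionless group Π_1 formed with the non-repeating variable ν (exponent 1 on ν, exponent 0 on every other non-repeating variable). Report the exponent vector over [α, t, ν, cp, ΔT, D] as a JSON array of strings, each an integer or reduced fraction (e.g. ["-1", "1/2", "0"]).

["-1", "0", "1", "0", "0", "0"]

Write exponents as rows T,Θ,L / cols α,t,ν,cp,ΔT,D:
  T: [-1  1 -1 -2  0  0]
  Θ: [ 0  0  0 -1  1  0]
  L: [ 2  0  2  2  0  1]
RREF → pivots at {α,t,cp} ⇒ r = 3
Pivot set = {α,t,cp}, free = {ν,ΔT,D}
RREF:
  r0: [   1    0    1    0    1  1/2]
  r1: [   0    1    0    0   -1  1/2]
  r2: [   0    0    0    1   -1    0]
Fix exponent of ν at 1, ΔT at 0, D at 0; solve each RREF row for its pivot's exponent:
  r0: exp(α) + (1)·1 = 0 ⇒ exp(α) = -1
  r1: exp(t) + (0)·1 = 0 ⇒ exp(t) = 0
  r2: exp(cp) + (0)·1 = 0 ⇒ exp(cp) = 0
Π_1 = α^-1 · ν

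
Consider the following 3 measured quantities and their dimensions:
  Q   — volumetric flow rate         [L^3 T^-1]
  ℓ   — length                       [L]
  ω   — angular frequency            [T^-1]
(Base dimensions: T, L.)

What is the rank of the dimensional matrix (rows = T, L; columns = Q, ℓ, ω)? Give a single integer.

Exponent matrix [T,L] × [Q,ℓ,ω]:
  T: [-1  0 -1]
  L: [ 3  1  0]
RREF → pivots at {Q,ℓ} ⇒ r = 2

2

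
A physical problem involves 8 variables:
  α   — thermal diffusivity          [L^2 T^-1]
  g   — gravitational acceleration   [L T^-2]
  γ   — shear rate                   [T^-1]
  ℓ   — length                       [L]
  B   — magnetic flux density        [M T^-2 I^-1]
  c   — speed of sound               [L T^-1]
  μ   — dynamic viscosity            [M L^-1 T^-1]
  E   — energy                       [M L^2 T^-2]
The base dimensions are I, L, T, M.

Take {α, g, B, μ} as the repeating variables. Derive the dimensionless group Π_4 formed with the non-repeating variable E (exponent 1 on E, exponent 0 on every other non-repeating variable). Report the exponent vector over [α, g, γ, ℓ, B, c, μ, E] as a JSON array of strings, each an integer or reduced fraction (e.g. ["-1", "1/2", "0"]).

["-5/3", "1/3", "0", "0", "0", "0", "-1", "1"]

Write exponents as rows I,L,T,M / cols α,g,γ,ℓ,B,c,μ,E:
  I: [ 0  0  0  0 -1  0  0  0]
  L: [ 2  1  0  1  0  1 -1  2]
  T: [-1 -2 -1  0 -2 -1 -1 -2]
  M: [ 0  0  0  0  1  0  1  1]
RREF → pivots at {α,g,B,μ} ⇒ r = 4
Repeat: α,g,B,μ; free: γ,ℓ,c,E
RREF:
  r0: [   1    0 -1/3  2/3    0  1/3    0  5/3]
  r1: [   0    1  2/3 -1/3    0  1/3    0 -1/3]
  r2: [   0    0    0    0    1    0    0    0]
  r3: [   0    0    0    0    0    0    1    1]
Fix exponent of E at 1, γ at 0, ℓ at 0, c at 0; solve each RREF row for its pivot's exponent:
  r0: exp(α) + (5/3)·1 = 0 ⇒ exp(α) = -5/3
  r1: exp(g) + (-1/3)·1 = 0 ⇒ exp(g) = 1/3
  r2: exp(B) + (0)·1 = 0 ⇒ exp(B) = 0
  r3: exp(μ) + (1)·1 = 0 ⇒ exp(μ) = -1
Π_4 = α^(-5/3) · g^(1/3) · μ^-1 · E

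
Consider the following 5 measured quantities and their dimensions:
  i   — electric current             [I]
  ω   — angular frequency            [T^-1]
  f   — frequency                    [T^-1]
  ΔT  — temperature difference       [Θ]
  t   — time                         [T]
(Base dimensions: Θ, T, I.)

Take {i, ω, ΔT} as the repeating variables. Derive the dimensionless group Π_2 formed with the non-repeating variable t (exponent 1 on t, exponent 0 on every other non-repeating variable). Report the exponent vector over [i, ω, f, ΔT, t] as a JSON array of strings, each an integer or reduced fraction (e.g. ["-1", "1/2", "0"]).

Dimensional matrix (Θ×T×I by i×ω×f×ΔT×t):
  Θ: [ 0  0  0  1  0]
  T: [ 0 -1 -1  0  1]
  I: [ 1  0  0  0  0]
Echelon form has 3 nonzero rows (pivots: i,ω,ΔT)
Pivot set = {i,ω,ΔT}, free = {f,t}
RREF:
  r0: [   1    0    0    0    0]
  r1: [   0    1    1    0   -1]
  r2: [   0    0    0    1    0]
Fix exponent of t at 1, f at 0; solve each RREF row for its pivot's exponent:
  r0: exp(i) + (0)·1 = 0 ⇒ exp(i) = 0
  r1: exp(ω) + (-1)·1 = 0 ⇒ exp(ω) = 1
  r2: exp(ΔT) + (0)·1 = 0 ⇒ exp(ΔT) = 0
Π_2 = ω · t

["0", "1", "0", "0", "1"]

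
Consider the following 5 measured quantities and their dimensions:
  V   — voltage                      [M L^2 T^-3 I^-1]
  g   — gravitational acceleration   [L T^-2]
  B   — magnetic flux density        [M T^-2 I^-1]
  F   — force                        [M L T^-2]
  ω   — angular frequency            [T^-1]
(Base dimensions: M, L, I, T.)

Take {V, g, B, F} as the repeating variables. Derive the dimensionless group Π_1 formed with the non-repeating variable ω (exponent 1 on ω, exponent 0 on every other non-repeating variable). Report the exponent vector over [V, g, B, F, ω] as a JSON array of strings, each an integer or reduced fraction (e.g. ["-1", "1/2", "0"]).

["1/3", "-2/3", "-1/3", "0", "1"]

Write exponents as rows M,L,I,T / cols V,g,B,F,ω:
  M: [ 1  0  1  1  0]
  L: [ 2  1  0  1  0]
  I: [-1  0 -1  0  0]
  T: [-3 -2 -2 -2 -1]
Row reduction gives pivot columns V,g,B,F; rank = 4
Pivot set = {V,g,B,F}, free = {ω}
RREF:
  r0: [   1    0    0    0 -1/3]
  r1: [   0    1    0    0  2/3]
  r2: [   0    0    1    0  1/3]
  r3: [   0    0    0    1    0]
Fix exponent of ω at 1; solve each RREF row for its pivot's exponent:
  r0: exp(V) + (-1/3)·1 = 0 ⇒ exp(V) = 1/3
  r1: exp(g) + (2/3)·1 = 0 ⇒ exp(g) = -2/3
  r2: exp(B) + (1/3)·1 = 0 ⇒ exp(B) = -1/3
  r3: exp(F) + (0)·1 = 0 ⇒ exp(F) = 0
Π_1 = V^(1/3) · g^(-2/3) · B^(-1/3) · ω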